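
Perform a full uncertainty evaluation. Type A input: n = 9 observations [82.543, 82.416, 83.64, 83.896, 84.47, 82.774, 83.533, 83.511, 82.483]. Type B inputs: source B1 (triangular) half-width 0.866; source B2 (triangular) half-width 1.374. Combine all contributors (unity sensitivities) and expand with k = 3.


mean = (82.543 + 82.416 + 83.64 + 83.896 + 84.47 + 82.774 + 83.533 + 83.511 + 82.483) / 9 = 83.25177778
s = sqrt(sum((x - mean)^2)/(n-1)) = 0.72597069
u_A = s / sqrt(n) = 0.72597069 / sqrt(9) = 0.24199023
u_B1 = 0.866 / sqrt(6) = 0.35354302
u_B2 = 1.374 / sqrt(6) = 0.56093315
uc = sqrt(0.24199023^2 + 0.35354302^2 + 0.56093315^2) = 0.70583138
U = k * uc = 3 * 0.70583138
U = 2.1175

2.1175


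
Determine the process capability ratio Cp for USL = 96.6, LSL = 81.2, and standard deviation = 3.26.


Cp = (USL - LSL) / (6 * sigma)
= (96.6 - 81.2) / (6 * 3.26)
= 15.4000 / 19.5600
= 0.7873

0.7873


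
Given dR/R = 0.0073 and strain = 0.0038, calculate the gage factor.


GF = (dR/R) / epsilon
= 0.0073 / 0.0038
= 1.9211

1.9211


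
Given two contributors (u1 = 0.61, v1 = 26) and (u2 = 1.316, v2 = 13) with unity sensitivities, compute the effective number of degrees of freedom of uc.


uc = sqrt(u1^2 + u2^2) = sqrt(0.61^2 + 1.316^2) = 1.450502
v_eff = uc^4 / (u1^4/v1 + u2^4/v2)
= 1.450502^4 / (0.61^4/26 + 1.316^4/13)
= 4.4266311 / 0.23604265
v_eff = 18.7535

18.7535


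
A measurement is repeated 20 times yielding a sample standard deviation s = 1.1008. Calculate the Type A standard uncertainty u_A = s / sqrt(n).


u_A = s / sqrt(n)
u_A = 1.1008 / sqrt(20)
u_A = 1.1008 / 4.472136
u_A = 0.2461

0.2461


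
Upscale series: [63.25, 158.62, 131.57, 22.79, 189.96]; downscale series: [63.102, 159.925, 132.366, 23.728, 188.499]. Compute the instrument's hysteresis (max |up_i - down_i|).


|63.25 - 63.102| = 0.1480
|158.62 - 159.925| = 1.3050
|131.57 - 132.366| = 0.7960
|22.79 - 23.728| = 0.9380
|189.96 - 188.499| = 1.4610
hysteresis = max(diffs) = 1.4610

1.4610


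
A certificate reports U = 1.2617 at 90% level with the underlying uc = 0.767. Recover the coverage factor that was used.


k = U / uc
k = 1.2617 / 0.767
k = 1.645

1.645


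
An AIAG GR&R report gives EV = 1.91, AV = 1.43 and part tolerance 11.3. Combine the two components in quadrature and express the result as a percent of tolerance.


GRR = sqrt(EV^2 + AV^2) = sqrt(1.91^2 + 1.43^2) = 2.3860008
%GRR = GRR / tol * 100 = 2.3860008 / 11.3 * 100
%GRR = 21.1151

21.1151


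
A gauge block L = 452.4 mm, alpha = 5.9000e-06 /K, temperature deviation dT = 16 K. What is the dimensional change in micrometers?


dL = L * alpha * dT
= 452.4 * 5.9000e-06 * 16
= 0.0427066 mm
dL_um = 0.0427066 * 1000 = 42.7066 um

42.7066


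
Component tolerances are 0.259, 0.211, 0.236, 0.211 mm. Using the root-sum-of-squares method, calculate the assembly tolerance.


RSS = sqrt(0.259^2 + 0.211^2 + 0.236^2 + 0.211^2)
= sqrt(0.211819)
= 0.4602

0.4602


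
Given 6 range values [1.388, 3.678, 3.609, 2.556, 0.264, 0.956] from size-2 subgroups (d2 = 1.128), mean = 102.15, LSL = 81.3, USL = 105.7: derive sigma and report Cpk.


R_bar = (1.388 + 3.678 + 3.609 + 2.556 + 0.264 + 0.956) / 6 = 2.0751667
sigma = R_bar / d2 = 2.0751667 / 1.128 = 1.8396868
Cp = (USL - LSL)/(6*sigma) = (105.7 - 81.3)/(6*1.8396868) = 2.2105
Cpu = (105.7 - 102.15)/(3*1.8396868) = 0.6432
Cpl = (102.15 - 81.3)/(3*1.8396868) = 3.7778
Cpk = min(Cpu, Cpl) = 0.6432

0.6432


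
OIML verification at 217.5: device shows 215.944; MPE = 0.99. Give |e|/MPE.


e = indication - reference = 215.944 - 217.5 = -1.5560
|e| = 1.5560
ratio = |e| / MPE = 1.5560 / 0.99
ratio = 1.5717

1.5717


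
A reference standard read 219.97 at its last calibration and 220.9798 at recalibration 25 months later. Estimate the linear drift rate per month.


rate = (v2 - v1) / months
= (220.9798 - 219.97) / 25
= 1.0098 / 25
= 0.0404

0.0404


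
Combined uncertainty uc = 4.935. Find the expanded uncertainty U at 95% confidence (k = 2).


U = k * uc
U = 2 * 4.935
U = 9.8700

9.8700


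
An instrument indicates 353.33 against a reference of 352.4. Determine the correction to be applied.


Correction = standard - reading
= 352.4 - 353.33
= -0.9300

-0.9300


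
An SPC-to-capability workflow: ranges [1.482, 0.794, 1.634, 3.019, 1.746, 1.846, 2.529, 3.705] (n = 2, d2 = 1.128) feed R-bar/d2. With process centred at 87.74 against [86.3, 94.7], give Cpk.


R_bar = (1.482 + 0.794 + 1.634 + 3.019 + 1.746 + 1.846 + 2.529 + 3.705) / 8 = 2.094375
sigma = R_bar / d2 = 2.094375 / 1.128 = 1.8567154
Cp = (USL - LSL)/(6*sigma) = (94.7 - 86.3)/(6*1.8567154) = 0.7540
Cpu = (94.7 - 87.74)/(3*1.8567154) = 1.2495
Cpl = (87.74 - 86.3)/(3*1.8567154) = 0.2585
Cpk = min(Cpu, Cpl) = 0.2585

0.2585


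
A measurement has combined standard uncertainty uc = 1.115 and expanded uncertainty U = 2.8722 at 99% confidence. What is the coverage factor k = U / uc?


k = U / uc
k = 2.8722 / 1.115
k = 2.576

2.576


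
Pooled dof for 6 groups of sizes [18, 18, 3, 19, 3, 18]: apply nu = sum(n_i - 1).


nu = sum_i (n_i - 1)
nu = ((18 - 1) + (18 - 1) + (3 - 1) + (19 - 1) + (3 - 1) + (18 - 1))
nu = 17 + 17 + 2 + 18 + 2 + 17
nu = 73

73


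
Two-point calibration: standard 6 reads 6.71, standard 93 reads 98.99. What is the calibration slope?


slope = (y2 - y1) / (x2 - x1)
= (98.99 - 6.71) / (93 - 6)
= 92.2800 / 87
= 1.0607

1.0607


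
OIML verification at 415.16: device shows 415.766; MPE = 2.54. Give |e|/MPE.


e = indication - reference = 415.766 - 415.16 = 0.6060
|e| = 0.6060
ratio = |e| / MPE = 0.6060 / 2.54
ratio = 0.2386

0.2386


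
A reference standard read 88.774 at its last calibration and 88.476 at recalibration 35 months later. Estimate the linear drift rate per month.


rate = (v2 - v1) / months
= (88.476 - 88.774) / 35
= -0.2980 / 35
= -0.0085

-0.0085


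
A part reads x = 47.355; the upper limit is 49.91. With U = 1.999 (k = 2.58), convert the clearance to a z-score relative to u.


u = U / k = 1.999 / 2.58 = 0.7748062
margin = |USL - x| = |49.91 - 47.355| = 2.555
z = margin / u = 2.555 / 0.7748062
z = 3.2976

3.2976


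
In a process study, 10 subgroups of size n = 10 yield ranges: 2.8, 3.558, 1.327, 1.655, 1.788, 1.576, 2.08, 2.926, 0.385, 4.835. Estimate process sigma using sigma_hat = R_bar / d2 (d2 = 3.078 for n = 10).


R_bar = (2.8 + 3.558 + 1.327 + 1.655 + 1.788 + 1.576 + 2.08 + 2.926 + 0.385 + 4.835) / 10
R_bar = 22.93 / 10 = 2.293
sigma_hat = R_bar / d2 = 2.293 / 3.078 = 0.7450

0.7450


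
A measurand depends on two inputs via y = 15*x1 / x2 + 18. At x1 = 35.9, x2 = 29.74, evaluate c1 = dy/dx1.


y = 15*x1 / x2 + 18
dy/dx1 = 15/x2
Evaluate at x2 = 29.74: c1 = 15 / 29.74
c1 = 0.5044

0.5044


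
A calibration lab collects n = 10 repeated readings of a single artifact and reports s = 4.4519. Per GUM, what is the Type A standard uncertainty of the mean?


u_A = s / sqrt(n)
u_A = 4.4519 / sqrt(10)
u_A = 4.4519 / 3.1622777
u_A = 1.4078

1.4078


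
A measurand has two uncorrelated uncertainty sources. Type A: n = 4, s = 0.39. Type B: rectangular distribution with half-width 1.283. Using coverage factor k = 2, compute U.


u_A = s / sqrt(n) = 0.39 / sqrt(4) = 0.195
u_B = half_width / sqrt(3) = 1.283 / sqrt(3) = 0.7407404
uc = sqrt(u_A^2 + u_B^2) = sqrt(0.195^2 + 0.7407404^2) = 0.76597738
U = k * uc = 2 * 0.76597738
U = 1.5320

1.5320


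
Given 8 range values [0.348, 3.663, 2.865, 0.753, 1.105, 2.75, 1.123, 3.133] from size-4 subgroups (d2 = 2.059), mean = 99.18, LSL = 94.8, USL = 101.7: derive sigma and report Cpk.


R_bar = (0.348 + 3.663 + 2.865 + 0.753 + 1.105 + 2.75 + 1.123 + 3.133) / 8 = 1.9675
sigma = R_bar / d2 = 1.9675 / 2.059 = 0.95556095
Cp = (USL - LSL)/(6*sigma) = (101.7 - 94.8)/(6*0.95556095) = 1.2035
Cpu = (101.7 - 99.18)/(3*0.95556095) = 0.8791
Cpl = (99.18 - 94.8)/(3*0.95556095) = 1.5279
Cpk = min(Cpu, Cpl) = 0.8791

0.8791


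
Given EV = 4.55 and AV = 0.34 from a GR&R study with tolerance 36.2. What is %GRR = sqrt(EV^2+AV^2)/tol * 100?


GRR = sqrt(EV^2 + AV^2) = sqrt(4.55^2 + 0.34^2) = 4.5626856
%GRR = GRR / tol * 100 = 4.5626856 / 36.2 * 100
%GRR = 12.6041

12.6041


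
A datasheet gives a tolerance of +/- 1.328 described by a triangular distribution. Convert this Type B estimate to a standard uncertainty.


u_B = half_width / sqrt(6)
u_B = 1.328 / 2.4494897
u_B = 0.5422

0.5422


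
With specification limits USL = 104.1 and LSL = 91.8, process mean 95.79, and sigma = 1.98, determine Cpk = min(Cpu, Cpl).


Cpu = (USL - mean) / (3*sigma) = (104.1 - 95.79) / (3*1.98) = 1.3990
Cpl = (mean - LSL) / (3*sigma) = (95.79 - 91.8) / (3*1.98) = 0.6717
Cpk = min(Cpu, Cpl) = 0.6717

0.6717


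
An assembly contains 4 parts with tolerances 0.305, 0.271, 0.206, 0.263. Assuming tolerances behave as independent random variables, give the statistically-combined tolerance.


RSS = sqrt(0.305^2 + 0.271^2 + 0.206^2 + 0.263^2)
= sqrt(0.278071)
= 0.5273

0.5273


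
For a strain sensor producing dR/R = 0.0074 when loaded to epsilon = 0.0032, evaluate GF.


GF = (dR/R) / epsilon
= 0.0074 / 0.0032
= 2.3125

2.3125


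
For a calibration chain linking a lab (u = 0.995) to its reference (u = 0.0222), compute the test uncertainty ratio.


TUR = u_lab / u_ref
= 0.995 / 0.0222
= 44.8198

44.8198


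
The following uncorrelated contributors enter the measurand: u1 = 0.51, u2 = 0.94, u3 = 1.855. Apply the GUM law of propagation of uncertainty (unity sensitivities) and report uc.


uc = sqrt(0.51^2 + 0.94^2 + 1.855^2)
uc = sqrt(4.584725)
uc = 2.1412

2.1412


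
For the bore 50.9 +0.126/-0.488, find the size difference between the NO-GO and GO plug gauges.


GO = nominal - lower_tol (smallest hole = maximum material condition)
GO = 50.9 - 0.488 = 50.412
NO-GO = nominal + upper_tol (largest hole = least material condition)
NO-GO = 50.9 + 0.126 = 51.026
spread = NO-GO - GO = 51.026 - 50.412 = 0.6140

0.6140


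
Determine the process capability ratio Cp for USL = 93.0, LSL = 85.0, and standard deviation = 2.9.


Cp = (USL - LSL) / (6 * sigma)
= (93.0 - 85.0) / (6 * 2.9)
= 8.0000 / 17.4000
= 0.4598

0.4598


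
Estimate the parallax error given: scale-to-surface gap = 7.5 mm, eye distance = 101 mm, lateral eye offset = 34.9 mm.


error = h * offset / d
= 7.5 * 34.9 / 101
= 2.5916

2.5916


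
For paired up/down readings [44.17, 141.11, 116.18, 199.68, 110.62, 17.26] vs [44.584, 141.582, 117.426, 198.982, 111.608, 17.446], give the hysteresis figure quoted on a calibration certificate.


|44.17 - 44.584| = 0.4140
|141.11 - 141.582| = 0.4720
|116.18 - 117.426| = 1.2460
|199.68 - 198.982| = 0.6980
|110.62 - 111.608| = 0.9880
|17.26 - 17.446| = 0.1860
hysteresis = max(diffs) = 1.2460

1.2460


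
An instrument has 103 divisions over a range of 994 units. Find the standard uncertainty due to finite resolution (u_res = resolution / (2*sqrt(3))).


resolution = range / divisions
resolution = 994 / 103 = 9.6504854
u_res = resolution / (2*sqrt(3))
u_res = 9.6504854 / 3.4641016
u_res = 2.7859

2.7859


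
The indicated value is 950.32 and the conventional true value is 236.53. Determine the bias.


Systematic error = measured - true
= 950.32 - 236.53
= 713.7900

713.7900


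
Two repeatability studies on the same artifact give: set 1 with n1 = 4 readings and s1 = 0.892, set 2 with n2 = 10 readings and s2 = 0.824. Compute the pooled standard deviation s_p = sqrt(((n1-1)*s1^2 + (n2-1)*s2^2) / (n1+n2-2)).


s_p = sqrt(((n1-1)*s1^2 + (n2-1)*s2^2) / (n1+n2-2))
numerator = (4-1)*0.892^2 + (10-1)*0.824^2 = 2.386992 + 6.110784 = 8.497776
denominator = 4 + 10 - 2 = 12
s_p^2 = 8.497776 / 12 = 0.708148
s_p = sqrt(0.708148) = 0.8415

0.8415


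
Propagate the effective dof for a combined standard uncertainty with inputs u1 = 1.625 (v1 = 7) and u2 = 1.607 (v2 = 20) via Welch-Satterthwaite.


uc = sqrt(u1^2 + u2^2) = sqrt(1.625^2 + 1.607^2) = 2.2854046
v_eff = uc^4 / (u1^4/v1 + u2^4/v2)
= 2.2854046^4 / (1.625^4/7 + 1.607^4/20)
= 27.280504 / 1.3295808
v_eff = 20.5181

20.5181


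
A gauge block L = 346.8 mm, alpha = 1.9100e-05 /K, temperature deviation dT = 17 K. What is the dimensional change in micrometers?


dL = L * alpha * dT
= 346.8 * 1.9100e-05 * 17
= 0.1126060 mm
dL_um = 0.1126060 * 1000 = 112.6060 um

112.6060


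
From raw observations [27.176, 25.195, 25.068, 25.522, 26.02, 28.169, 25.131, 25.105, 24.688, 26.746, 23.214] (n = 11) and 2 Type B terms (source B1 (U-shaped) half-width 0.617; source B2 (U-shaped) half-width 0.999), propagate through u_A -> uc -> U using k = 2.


mean = (27.176 + 25.195 + 25.068 + 25.522 + 26.02 + 28.169 + 25.131 + 25.105 + 24.688 + 26.746 + 23.214) / 11 = 25.63945455
s = sqrt(sum((x - mean)^2)/(n-1)) = 1.3416031
u_A = s / sqrt(n) = 1.3416031 / sqrt(11) = 0.40450855
u_B1 = 0.617 / sqrt(2) = 0.43628488
u_B2 = 0.999 / sqrt(2) = 0.70639967
uc = sqrt(0.40450855^2 + 0.43628488^2 + 0.70639967^2) = 0.92356492
U = k * uc = 2 * 0.92356492
U = 1.8471

1.8471


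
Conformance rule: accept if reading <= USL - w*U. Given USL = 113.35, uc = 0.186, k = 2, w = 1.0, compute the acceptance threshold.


U = k * uc = 2 * 0.186 = 0.372
guard band g = w * U = 1.0 * 0.372 = 0.372
AL = USL - g = 113.35 - 0.372
AL = 112.9780

112.9780


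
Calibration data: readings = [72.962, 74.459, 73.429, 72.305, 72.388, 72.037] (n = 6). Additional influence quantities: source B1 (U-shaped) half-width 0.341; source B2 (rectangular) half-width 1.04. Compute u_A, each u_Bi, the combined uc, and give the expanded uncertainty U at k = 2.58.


mean = (72.962 + 74.459 + 73.429 + 72.305 + 72.388 + 72.037) / 6 = 72.93
s = sqrt(sum((x - mean)^2)/(n-1)) = 0.90218668
u_A = s / sqrt(n) = 0.90218668 / sqrt(6) = 0.36831617
u_B1 = 0.341 / sqrt(2) = 0.24112341
u_B2 = 1.04 / sqrt(3) = 0.60044428
uc = sqrt(0.36831617^2 + 0.24112341^2 + 0.60044428^2) = 0.74453384
U = k * uc = 2.58 * 0.74453384
U = 1.9209

1.9209


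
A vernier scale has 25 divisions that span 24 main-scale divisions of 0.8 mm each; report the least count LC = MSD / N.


LC = MSD / n_div
= 0.8 / 25
= 0.0320

0.0320


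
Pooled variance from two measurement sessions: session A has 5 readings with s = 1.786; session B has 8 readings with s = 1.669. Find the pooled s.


s_p = sqrt(((n1-1)*s1^2 + (n2-1)*s2^2) / (n1+n2-2))
numerator = (5-1)*1.786^2 + (8-1)*1.669^2 = 12.759184 + 19.498927 = 32.258111
denominator = 5 + 8 - 2 = 11
s_p^2 = 32.258111 / 11 = 2.9325555
s_p = sqrt(2.9325555) = 1.7125

1.7125


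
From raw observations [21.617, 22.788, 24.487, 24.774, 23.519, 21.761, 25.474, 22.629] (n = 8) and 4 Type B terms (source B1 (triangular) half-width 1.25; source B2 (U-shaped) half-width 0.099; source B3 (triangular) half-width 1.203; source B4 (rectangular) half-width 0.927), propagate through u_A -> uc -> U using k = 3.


mean = (21.617 + 22.788 + 24.487 + 24.774 + 23.519 + 21.761 + 25.474 + 22.629) / 8 = 23.381125
s = sqrt(sum((x - mean)^2)/(n-1)) = 1.4251129
u_A = s / sqrt(n) = 1.4251129 / sqrt(8) = 0.5038535
u_B1 = 1.25 / sqrt(6) = 0.51031036
u_B2 = 0.099 / sqrt(2) = 0.070003571
u_B3 = 1.203 / sqrt(6) = 0.49112269
u_B4 = 0.927 / sqrt(3) = 0.5352037
uc = sqrt(0.5038535^2 + 0.51031036^2 + 0.070003571^2 + 0.49112269^2 + 0.5352037^2) = 1.0231471
U = k * uc = 3 * 1.0231471
U = 3.0694

3.0694


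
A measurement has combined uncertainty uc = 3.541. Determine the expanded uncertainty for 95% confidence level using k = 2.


U = k * uc
U = 2 * 3.541
U = 7.0820

7.0820


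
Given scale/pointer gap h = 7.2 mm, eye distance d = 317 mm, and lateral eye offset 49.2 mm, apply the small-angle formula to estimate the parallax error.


error = h * offset / d
= 7.2 * 49.2 / 317
= 1.1175

1.1175


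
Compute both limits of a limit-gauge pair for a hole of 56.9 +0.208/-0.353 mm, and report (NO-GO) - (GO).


GO = nominal - lower_tol (smallest hole = maximum material condition)
GO = 56.9 - 0.353 = 56.547
NO-GO = nominal + upper_tol (largest hole = least material condition)
NO-GO = 56.9 + 0.208 = 57.108
spread = NO-GO - GO = 57.108 - 56.547 = 0.5610

0.5610


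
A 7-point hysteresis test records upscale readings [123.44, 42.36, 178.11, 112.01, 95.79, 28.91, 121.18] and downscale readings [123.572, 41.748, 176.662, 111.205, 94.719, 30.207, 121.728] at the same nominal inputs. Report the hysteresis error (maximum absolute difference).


|123.44 - 123.572| = 0.1320
|42.36 - 41.748| = 0.6120
|178.11 - 176.662| = 1.4480
|112.01 - 111.205| = 0.8050
|95.79 - 94.719| = 1.0710
|28.91 - 30.207| = 1.2970
|121.18 - 121.728| = 0.5480
hysteresis = max(diffs) = 1.4480

1.4480


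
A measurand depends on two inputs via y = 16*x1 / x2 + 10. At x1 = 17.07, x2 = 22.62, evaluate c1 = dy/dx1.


y = 16*x1 / x2 + 10
dy/dx1 = 16/x2
Evaluate at x2 = 22.62: c1 = 16 / 22.62
c1 = 0.7073

0.7073


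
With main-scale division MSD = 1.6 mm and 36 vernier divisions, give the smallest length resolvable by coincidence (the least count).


LC = MSD / n_div
= 1.6 / 36
= 0.0444

0.0444


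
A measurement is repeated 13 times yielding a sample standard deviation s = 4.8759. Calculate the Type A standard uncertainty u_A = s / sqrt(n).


u_A = s / sqrt(n)
u_A = 4.8759 / sqrt(13)
u_A = 4.8759 / 3.6055513
u_A = 1.3523

1.3523


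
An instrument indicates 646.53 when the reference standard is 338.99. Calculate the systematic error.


Systematic error = measured - true
= 646.53 - 338.99
= 307.5400

307.5400


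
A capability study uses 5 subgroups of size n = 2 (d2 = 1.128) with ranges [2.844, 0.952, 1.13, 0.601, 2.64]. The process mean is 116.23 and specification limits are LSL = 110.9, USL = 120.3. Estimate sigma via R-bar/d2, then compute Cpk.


R_bar = (2.844 + 0.952 + 1.13 + 0.601 + 2.64) / 5 = 1.6334
sigma = R_bar / d2 = 1.6334 / 1.128 = 1.4480496
Cp = (USL - LSL)/(6*sigma) = (120.3 - 110.9)/(6*1.4480496) = 1.0819
Cpu = (120.3 - 116.23)/(3*1.4480496) = 0.9369
Cpl = (116.23 - 110.9)/(3*1.4480496) = 1.2269
Cpk = min(Cpu, Cpl) = 0.9369

0.9369


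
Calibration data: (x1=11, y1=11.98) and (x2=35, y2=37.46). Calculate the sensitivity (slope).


slope = (y2 - y1) / (x2 - x1)
= (37.46 - 11.98) / (35 - 11)
= 25.4800 / 24
= 1.0617

1.0617


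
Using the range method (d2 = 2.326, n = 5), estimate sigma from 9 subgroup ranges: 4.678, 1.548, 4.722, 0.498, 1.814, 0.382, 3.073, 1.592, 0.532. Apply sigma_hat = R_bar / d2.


R_bar = (4.678 + 1.548 + 4.722 + 0.498 + 1.814 + 0.382 + 3.073 + 1.592 + 0.532) / 9
R_bar = 18.839 / 9 = 2.0932222
sigma_hat = R_bar / d2 = 2.0932222 / 2.326 = 0.8999

0.8999


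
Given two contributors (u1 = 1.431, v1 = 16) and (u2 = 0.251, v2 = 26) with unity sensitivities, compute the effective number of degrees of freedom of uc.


uc = sqrt(u1^2 + u2^2) = sqrt(1.431^2 + 0.251^2) = 1.4528462
v_eff = uc^4 / (u1^4/v1 + u2^4/v2)
= 1.4528462^4 / (1.431^4/16 + 0.251^4/26)
= 4.4553166 / 0.26223548
v_eff = 16.9898

16.9898


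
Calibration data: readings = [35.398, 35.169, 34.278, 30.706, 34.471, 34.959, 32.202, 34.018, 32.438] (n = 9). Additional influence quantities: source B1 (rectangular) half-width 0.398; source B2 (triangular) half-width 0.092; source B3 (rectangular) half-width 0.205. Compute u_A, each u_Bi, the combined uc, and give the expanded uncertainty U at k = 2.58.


mean = (35.398 + 35.169 + 34.278 + 30.706 + 34.471 + 34.959 + 32.202 + 34.018 + 32.438) / 9 = 33.73766667
s = sqrt(sum((x - mean)^2)/(n-1)) = 1.5985857
u_A = s / sqrt(n) = 1.5985857 / sqrt(9) = 0.5328619
u_B1 = 0.398 / sqrt(3) = 0.22978541
u_B2 = 0.092 / sqrt(6) = 0.037558843
u_B3 = 0.205 / sqrt(3) = 0.11835681
uc = sqrt(0.5328619^2 + 0.22978541^2 + 0.037558843^2 + 0.11835681^2) = 0.59343251
U = k * uc = 2.58 * 0.59343251
U = 1.5311

1.5311


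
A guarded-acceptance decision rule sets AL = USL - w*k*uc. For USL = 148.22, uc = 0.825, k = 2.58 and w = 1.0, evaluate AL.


U = k * uc = 2.58 * 0.825 = 2.1285
guard band g = w * U = 1.0 * 2.1285 = 2.1285
AL = USL - g = 148.22 - 2.1285
AL = 146.0915

146.0915


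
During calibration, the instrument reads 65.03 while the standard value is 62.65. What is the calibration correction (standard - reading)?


Correction = standard - reading
= 62.65 - 65.03
= -2.3800

-2.3800


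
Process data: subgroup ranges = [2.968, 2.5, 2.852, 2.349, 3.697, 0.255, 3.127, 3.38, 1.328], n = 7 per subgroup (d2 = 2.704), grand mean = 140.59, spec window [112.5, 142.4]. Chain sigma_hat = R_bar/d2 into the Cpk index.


R_bar = (2.968 + 2.5 + 2.852 + 2.349 + 3.697 + 0.255 + 3.127 + 3.38 + 1.328) / 9 = 2.4951111
sigma = R_bar / d2 = 2.4951111 / 2.704 = 0.92274819
Cp = (USL - LSL)/(6*sigma) = (142.4 - 112.5)/(6*0.92274819) = 5.4005
Cpu = (142.4 - 140.59)/(3*0.92274819) = 0.6538
Cpl = (140.59 - 112.5)/(3*0.92274819) = 10.1472
Cpk = min(Cpu, Cpl) = 0.6538

0.6538


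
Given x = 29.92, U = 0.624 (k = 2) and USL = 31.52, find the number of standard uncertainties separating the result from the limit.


u = U / k = 0.624 / 2 = 0.312
margin = |USL - x| = |31.52 - 29.92| = 1.6
z = margin / u = 1.6 / 0.312
z = 5.1282

5.1282


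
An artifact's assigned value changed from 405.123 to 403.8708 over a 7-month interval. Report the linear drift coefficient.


rate = (v2 - v1) / months
= (403.8708 - 405.123) / 7
= -1.2522 / 7
= -0.1789

-0.1789


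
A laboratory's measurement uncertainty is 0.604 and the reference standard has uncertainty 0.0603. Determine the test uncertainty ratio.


TUR = u_lab / u_ref
= 0.604 / 0.0603
= 10.0166

10.0166


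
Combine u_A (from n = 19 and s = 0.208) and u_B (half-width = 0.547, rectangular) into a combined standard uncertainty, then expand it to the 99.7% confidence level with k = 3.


u_A = s / sqrt(n) = 0.208 / sqrt(19) = 0.047718473
u_B = half_width / sqrt(3) = 0.547 / sqrt(3) = 0.3158106
uc = sqrt(u_A^2 + u_B^2) = sqrt(0.047718473^2 + 0.3158106^2) = 0.31939535
U = k * uc = 3 * 0.31939535
U = 0.9582

0.9582


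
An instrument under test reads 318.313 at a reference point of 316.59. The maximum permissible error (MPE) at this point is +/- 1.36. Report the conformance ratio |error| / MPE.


e = indication - reference = 318.313 - 316.59 = 1.7230
|e| = 1.7230
ratio = |e| / MPE = 1.7230 / 1.36
ratio = 1.2669

1.2669


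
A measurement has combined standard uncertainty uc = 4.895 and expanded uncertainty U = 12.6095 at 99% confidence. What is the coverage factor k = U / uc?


k = U / uc
k = 12.6095 / 4.895
k = 2.576

2.576


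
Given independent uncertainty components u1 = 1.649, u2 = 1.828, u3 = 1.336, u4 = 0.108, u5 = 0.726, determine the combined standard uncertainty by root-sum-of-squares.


uc = sqrt(1.649^2 + 1.828^2 + 1.336^2 + 0.108^2 + 0.726^2)
uc = sqrt(8.384421)
uc = 2.8956

2.8956


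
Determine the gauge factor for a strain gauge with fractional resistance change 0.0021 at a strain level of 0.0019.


GF = (dR/R) / epsilon
= 0.0021 / 0.0019
= 1.1053

1.1053


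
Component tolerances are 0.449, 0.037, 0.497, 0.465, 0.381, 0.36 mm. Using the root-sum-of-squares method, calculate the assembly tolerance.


RSS = sqrt(0.449^2 + 0.037^2 + 0.497^2 + 0.465^2 + 0.381^2 + 0.36^2)
= sqrt(0.940965)
= 0.9700

0.9700


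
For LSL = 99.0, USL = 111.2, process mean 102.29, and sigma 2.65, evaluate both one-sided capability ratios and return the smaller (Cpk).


Cpu = (USL - mean) / (3*sigma) = (111.2 - 102.29) / (3*2.65) = 1.1208
Cpl = (mean - LSL) / (3*sigma) = (102.29 - 99.0) / (3*2.65) = 0.4138
Cpk = min(Cpu, Cpl) = 0.4138

0.4138


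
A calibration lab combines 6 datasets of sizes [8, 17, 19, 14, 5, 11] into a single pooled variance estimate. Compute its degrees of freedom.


nu = sum_i (n_i - 1)
nu = ((8 - 1) + (17 - 1) + (19 - 1) + (14 - 1) + (5 - 1) + (11 - 1))
nu = 7 + 16 + 18 + 13 + 4 + 10
nu = 68

68


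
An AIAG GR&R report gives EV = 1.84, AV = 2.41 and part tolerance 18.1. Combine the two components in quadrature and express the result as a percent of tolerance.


GRR = sqrt(EV^2 + AV^2) = sqrt(1.84^2 + 2.41^2) = 3.0321115
%GRR = GRR / tol * 100 = 3.0321115 / 18.1 * 100
%GRR = 16.7520

16.7520


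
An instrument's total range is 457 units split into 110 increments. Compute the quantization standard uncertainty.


resolution = range / divisions
resolution = 457 / 110 = 4.1545455
u_res = resolution / (2*sqrt(3))
u_res = 4.1545455 / 3.4641016
u_res = 1.1993

1.1993


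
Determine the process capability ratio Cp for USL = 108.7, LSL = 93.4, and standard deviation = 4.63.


Cp = (USL - LSL) / (6 * sigma)
= (108.7 - 93.4) / (6 * 4.63)
= 15.3000 / 27.7800
= 0.5508

0.5508


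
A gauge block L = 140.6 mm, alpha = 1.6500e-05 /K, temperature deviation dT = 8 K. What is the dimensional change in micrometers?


dL = L * alpha * dT
= 140.6 * 1.6500e-05 * 8
= 0.0185592 mm
dL_um = 0.0185592 * 1000 = 18.5592 um

18.5592


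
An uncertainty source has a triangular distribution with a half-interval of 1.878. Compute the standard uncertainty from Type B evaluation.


u_B = half_width / sqrt(6)
u_B = 1.878 / 2.4494897
u_B = 0.7667

0.7667


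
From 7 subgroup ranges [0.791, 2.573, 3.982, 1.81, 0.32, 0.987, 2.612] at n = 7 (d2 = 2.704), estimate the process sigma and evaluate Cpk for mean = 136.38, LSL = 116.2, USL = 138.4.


R_bar = (0.791 + 2.573 + 3.982 + 1.81 + 0.32 + 0.987 + 2.612) / 7 = 1.8678571
sigma = R_bar / d2 = 1.8678571 / 2.704 = 0.69077555
Cp = (USL - LSL)/(6*sigma) = (138.4 - 116.2)/(6*0.69077555) = 5.3563
Cpu = (138.4 - 136.38)/(3*0.69077555) = 0.9747
Cpl = (136.38 - 116.2)/(3*0.69077555) = 9.7378
Cpk = min(Cpu, Cpl) = 0.9747

0.9747


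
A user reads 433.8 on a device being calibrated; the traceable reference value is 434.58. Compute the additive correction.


Correction = standard - reading
= 434.58 - 433.8
= 0.7800

0.7800


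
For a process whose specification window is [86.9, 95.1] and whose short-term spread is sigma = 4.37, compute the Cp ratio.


Cp = (USL - LSL) / (6 * sigma)
= (95.1 - 86.9) / (6 * 4.37)
= 8.2000 / 26.2200
= 0.3127

0.3127


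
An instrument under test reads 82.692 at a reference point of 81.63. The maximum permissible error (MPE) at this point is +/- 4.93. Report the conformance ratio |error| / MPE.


e = indication - reference = 82.692 - 81.63 = 1.0620
|e| = 1.0620
ratio = |e| / MPE = 1.0620 / 4.93
ratio = 0.2154

0.2154


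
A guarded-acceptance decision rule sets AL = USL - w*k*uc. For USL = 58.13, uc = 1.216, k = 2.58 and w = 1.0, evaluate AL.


U = k * uc = 2.58 * 1.216 = 3.13728
guard band g = w * U = 1.0 * 3.13728 = 3.13728
AL = USL - g = 58.13 - 3.13728
AL = 54.9927

54.9927


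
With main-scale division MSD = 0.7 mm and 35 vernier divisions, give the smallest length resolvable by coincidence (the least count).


LC = MSD / n_div
= 0.7 / 35
= 0.0200

0.0200


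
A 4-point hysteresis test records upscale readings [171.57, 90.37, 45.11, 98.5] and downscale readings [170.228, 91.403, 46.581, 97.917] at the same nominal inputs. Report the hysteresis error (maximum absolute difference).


|171.57 - 170.228| = 1.3420
|90.37 - 91.403| = 1.0330
|45.11 - 46.581| = 1.4710
|98.5 - 97.917| = 0.5830
hysteresis = max(diffs) = 1.4710

1.4710


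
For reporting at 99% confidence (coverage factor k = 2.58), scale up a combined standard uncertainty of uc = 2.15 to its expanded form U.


U = k * uc
U = 2.58 * 2.15
U = 5.5470

5.5470


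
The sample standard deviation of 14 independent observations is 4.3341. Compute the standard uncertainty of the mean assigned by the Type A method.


u_A = s / sqrt(n)
u_A = 4.3341 / sqrt(14)
u_A = 4.3341 / 3.7416574
u_A = 1.1583

1.1583


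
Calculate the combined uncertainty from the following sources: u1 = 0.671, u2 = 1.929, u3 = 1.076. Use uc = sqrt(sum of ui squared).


uc = sqrt(0.671^2 + 1.929^2 + 1.076^2)
uc = sqrt(5.329058)
uc = 2.3085

2.3085


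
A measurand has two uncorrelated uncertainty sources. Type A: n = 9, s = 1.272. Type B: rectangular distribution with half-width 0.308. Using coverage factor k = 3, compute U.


u_A = s / sqrt(n) = 1.272 / sqrt(9) = 0.424
u_B = half_width / sqrt(3) = 0.308 / sqrt(3) = 0.17782388
uc = sqrt(u_A^2 + u_B^2) = sqrt(0.424^2 + 0.17782388^2) = 0.45977966
U = k * uc = 3 * 0.45977966
U = 1.3793

1.3793


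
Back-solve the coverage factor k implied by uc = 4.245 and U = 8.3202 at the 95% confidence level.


k = U / uc
k = 8.3202 / 4.245
k = 1.96

1.96


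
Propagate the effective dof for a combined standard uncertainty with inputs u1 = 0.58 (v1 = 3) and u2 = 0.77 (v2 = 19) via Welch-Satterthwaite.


uc = sqrt(u1^2 + u2^2) = sqrt(0.58^2 + 0.77^2) = 0.96400207
v_eff = uc^4 / (u1^4/v1 + u2^4/v2)
= 0.96400207^4 / (0.58^4/3 + 0.77^4/19)
= 0.86359847 / 0.056223254
v_eff = 15.3602

15.3602


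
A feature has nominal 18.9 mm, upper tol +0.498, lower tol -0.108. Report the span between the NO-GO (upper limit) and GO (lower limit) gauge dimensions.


GO = nominal - lower_tol (smallest hole = maximum material condition)
GO = 18.9 - 0.108 = 18.792
NO-GO = nominal + upper_tol (largest hole = least material condition)
NO-GO = 18.9 + 0.498 = 19.398
spread = NO-GO - GO = 19.398 - 18.792 = 0.6060

0.6060


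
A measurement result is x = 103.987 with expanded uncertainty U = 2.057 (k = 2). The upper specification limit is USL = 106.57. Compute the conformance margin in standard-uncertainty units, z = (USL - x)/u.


u = U / k = 2.057 / 2 = 1.0285
margin = |USL - x| = |106.57 - 103.987| = 2.583
z = margin / u = 2.583 / 1.0285
z = 2.5114

2.5114


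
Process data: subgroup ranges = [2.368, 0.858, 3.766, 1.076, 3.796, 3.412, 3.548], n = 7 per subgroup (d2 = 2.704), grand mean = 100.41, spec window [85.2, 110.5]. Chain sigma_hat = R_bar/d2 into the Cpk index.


R_bar = (2.368 + 0.858 + 3.766 + 1.076 + 3.796 + 3.412 + 3.548) / 7 = 2.6891429
sigma = R_bar / d2 = 2.6891429 / 2.704 = 0.99450551
Cp = (USL - LSL)/(6*sigma) = (110.5 - 85.2)/(6*0.99450551) = 4.2400
Cpu = (110.5 - 100.41)/(3*0.99450551) = 3.3819
Cpl = (100.41 - 85.2)/(3*0.99450551) = 5.0980
Cpk = min(Cpu, Cpl) = 3.3819

3.3819


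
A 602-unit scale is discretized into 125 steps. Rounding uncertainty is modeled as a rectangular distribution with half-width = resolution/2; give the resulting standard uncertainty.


resolution = range / divisions
resolution = 602 / 125 = 4.816
u_res = resolution / (2*sqrt(3))
u_res = 4.816 / 3.4641016
u_res = 1.3903

1.3903


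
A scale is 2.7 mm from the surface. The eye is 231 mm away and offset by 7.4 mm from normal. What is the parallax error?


error = h * offset / d
= 2.7 * 7.4 / 231
= 0.0865

0.0865


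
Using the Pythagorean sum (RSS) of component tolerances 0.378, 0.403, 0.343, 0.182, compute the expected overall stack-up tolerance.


RSS = sqrt(0.378^2 + 0.403^2 + 0.343^2 + 0.182^2)
= sqrt(0.456066)
= 0.6753

0.6753


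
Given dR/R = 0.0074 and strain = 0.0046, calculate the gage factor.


GF = (dR/R) / epsilon
= 0.0074 / 0.0046
= 1.6087

1.6087


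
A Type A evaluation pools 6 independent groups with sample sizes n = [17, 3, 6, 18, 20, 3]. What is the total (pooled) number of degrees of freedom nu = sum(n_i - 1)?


nu = sum_i (n_i - 1)
nu = ((17 - 1) + (3 - 1) + (6 - 1) + (18 - 1) + (20 - 1) + (3 - 1))
nu = 16 + 2 + 5 + 17 + 19 + 2
nu = 61

61


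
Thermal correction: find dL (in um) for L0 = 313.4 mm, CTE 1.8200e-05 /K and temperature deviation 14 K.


dL = L * alpha * dT
= 313.4 * 1.8200e-05 * 14
= 0.0798543 mm
dL_um = 0.0798543 * 1000 = 79.8543 um

79.8543


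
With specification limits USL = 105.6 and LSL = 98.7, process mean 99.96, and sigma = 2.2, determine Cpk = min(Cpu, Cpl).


Cpu = (USL - mean) / (3*sigma) = (105.6 - 99.96) / (3*2.2) = 0.8545
Cpl = (mean - LSL) / (3*sigma) = (99.96 - 98.7) / (3*2.2) = 0.1909
Cpk = min(Cpu, Cpl) = 0.1909

0.1909


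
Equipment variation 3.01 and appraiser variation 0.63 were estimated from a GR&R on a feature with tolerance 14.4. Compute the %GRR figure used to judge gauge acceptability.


GRR = sqrt(EV^2 + AV^2) = sqrt(3.01^2 + 0.63^2) = 3.0752236
%GRR = GRR / tol * 100 = 3.0752236 / 14.4 * 100
%GRR = 21.3557

21.3557


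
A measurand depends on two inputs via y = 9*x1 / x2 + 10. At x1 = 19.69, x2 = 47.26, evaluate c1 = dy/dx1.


y = 9*x1 / x2 + 10
dy/dx1 = 9/x2
Evaluate at x2 = 47.26: c1 = 9 / 47.26
c1 = 0.1904

0.1904


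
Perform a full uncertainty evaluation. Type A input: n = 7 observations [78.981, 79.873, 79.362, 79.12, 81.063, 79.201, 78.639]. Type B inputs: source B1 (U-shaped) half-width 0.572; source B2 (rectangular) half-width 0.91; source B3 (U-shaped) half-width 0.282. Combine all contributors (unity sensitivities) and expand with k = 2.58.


mean = (78.981 + 79.873 + 79.362 + 79.12 + 81.063 + 79.201 + 78.639) / 7 = 79.46271429
s = sqrt(sum((x - mean)^2)/(n-1)) = 0.79957212
u_A = s / sqrt(n) = 0.79957212 / sqrt(7) = 0.30220985
u_B1 = 0.572 / sqrt(2) = 0.40446508
u_B2 = 0.91 / sqrt(3) = 0.52538874
u_B3 = 0.282 / sqrt(2) = 0.19940411
uc = sqrt(0.30220985^2 + 0.40446508^2 + 0.52538874^2 + 0.19940411^2) = 0.75545888
U = k * uc = 2.58 * 0.75545888
U = 1.9491

1.9491


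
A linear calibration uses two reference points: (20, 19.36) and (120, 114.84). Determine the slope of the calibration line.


slope = (y2 - y1) / (x2 - x1)
= (114.84 - 19.36) / (120 - 20)
= 95.4800 / 100
= 0.9548

0.9548


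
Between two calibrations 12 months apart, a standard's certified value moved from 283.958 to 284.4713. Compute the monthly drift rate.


rate = (v2 - v1) / months
= (284.4713 - 283.958) / 12
= 0.5133 / 12
= 0.0428

0.0428


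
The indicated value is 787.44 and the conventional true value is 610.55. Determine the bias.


Systematic error = measured - true
= 787.44 - 610.55
= 176.8900

176.8900


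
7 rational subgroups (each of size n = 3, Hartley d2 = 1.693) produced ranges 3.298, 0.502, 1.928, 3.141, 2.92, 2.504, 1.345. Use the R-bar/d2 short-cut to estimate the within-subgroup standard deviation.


R_bar = (3.298 + 0.502 + 1.928 + 3.141 + 2.92 + 2.504 + 1.345) / 7
R_bar = 15.638 / 7 = 2.234
sigma_hat = R_bar / d2 = 2.234 / 1.693 = 1.3196

1.3196


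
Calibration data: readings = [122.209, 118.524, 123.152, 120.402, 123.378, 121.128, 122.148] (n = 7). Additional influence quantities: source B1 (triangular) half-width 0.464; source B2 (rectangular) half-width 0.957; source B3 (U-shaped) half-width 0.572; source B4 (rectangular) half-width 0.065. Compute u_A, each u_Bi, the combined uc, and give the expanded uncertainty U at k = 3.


mean = (122.209 + 118.524 + 123.152 + 120.402 + 123.378 + 121.128 + 122.148) / 7 = 121.563
s = sqrt(sum((x - mean)^2)/(n-1)) = 1.7005565
u_A = s / sqrt(n) = 1.7005565 / sqrt(7) = 0.64274994
u_B1 = 0.464 / sqrt(6) = 0.18942721
u_B2 = 0.957 / sqrt(3) = 0.55252421
u_B3 = 0.572 / sqrt(2) = 0.40446508
u_B4 = 0.065 / sqrt(3) = 0.037527767
uc = sqrt(0.64274994^2 + 0.18942721^2 + 0.55252421^2 + 0.40446508^2 + 0.037527767^2) = 0.95879794
U = k * uc = 3 * 0.95879794
U = 2.8764

2.8764


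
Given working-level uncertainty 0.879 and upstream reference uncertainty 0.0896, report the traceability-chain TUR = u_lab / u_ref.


TUR = u_lab / u_ref
= 0.879 / 0.0896
= 9.8103

9.8103


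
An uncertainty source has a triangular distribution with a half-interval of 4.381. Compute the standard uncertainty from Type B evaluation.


u_B = half_width / sqrt(6)
u_B = 4.381 / 2.4494897
u_B = 1.7885

1.7885


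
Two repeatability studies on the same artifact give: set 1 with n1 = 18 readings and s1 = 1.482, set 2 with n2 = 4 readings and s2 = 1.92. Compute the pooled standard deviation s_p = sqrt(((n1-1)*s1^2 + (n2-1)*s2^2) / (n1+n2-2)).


s_p = sqrt(((n1-1)*s1^2 + (n2-1)*s2^2) / (n1+n2-2))
numerator = (18-1)*1.482^2 + (4-1)*1.92^2 = 37.337508 + 11.0592 = 48.396708
denominator = 18 + 4 - 2 = 20
s_p^2 = 48.396708 / 20 = 2.4198354
s_p = sqrt(2.4198354) = 1.5556

1.5556


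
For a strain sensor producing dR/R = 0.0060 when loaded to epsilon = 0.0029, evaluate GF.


GF = (dR/R) / epsilon
= 0.0060 / 0.0029
= 2.0690

2.0690


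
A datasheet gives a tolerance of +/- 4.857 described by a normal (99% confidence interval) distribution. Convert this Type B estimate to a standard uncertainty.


u_B = half_width / 2.576
u_B = 4.857 / 2.576
u_B = 1.8855

1.8855


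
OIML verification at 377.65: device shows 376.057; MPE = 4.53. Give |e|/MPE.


e = indication - reference = 376.057 - 377.65 = -1.5930
|e| = 1.5930
ratio = |e| / MPE = 1.5930 / 4.53
ratio = 0.3517

0.3517


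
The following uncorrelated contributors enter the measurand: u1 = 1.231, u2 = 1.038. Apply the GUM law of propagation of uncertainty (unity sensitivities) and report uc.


uc = sqrt(1.231^2 + 1.038^2)
uc = sqrt(2.592805)
uc = 1.6102

1.6102


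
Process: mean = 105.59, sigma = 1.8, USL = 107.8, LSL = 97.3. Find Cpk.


Cpu = (USL - mean) / (3*sigma) = (107.8 - 105.59) / (3*1.8) = 0.4093
Cpl = (mean - LSL) / (3*sigma) = (105.59 - 97.3) / (3*1.8) = 1.5352
Cpk = min(Cpu, Cpl) = 0.4093

0.4093


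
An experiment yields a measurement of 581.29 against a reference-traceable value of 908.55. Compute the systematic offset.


Systematic error = measured - true
= 581.29 - 908.55
= -327.2600

-327.2600


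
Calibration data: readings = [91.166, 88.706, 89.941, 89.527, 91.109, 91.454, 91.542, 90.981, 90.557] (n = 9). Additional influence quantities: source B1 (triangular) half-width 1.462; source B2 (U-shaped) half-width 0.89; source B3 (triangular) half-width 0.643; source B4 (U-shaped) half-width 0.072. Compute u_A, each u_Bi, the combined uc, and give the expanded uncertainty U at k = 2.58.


mean = (91.166 + 88.706 + 89.941 + 89.527 + 91.109 + 91.454 + 91.542 + 90.981 + 90.557) / 9 = 90.55366667
s = sqrt(sum((x - mean)^2)/(n-1)) = 0.9680297
u_A = s / sqrt(n) = 0.9680297 / sqrt(9) = 0.32267657
u_B1 = 1.462 / sqrt(6) = 0.596859
u_B2 = 0.89 / sqrt(2) = 0.62932504
u_B3 = 0.643 / sqrt(6) = 0.26250365
u_B4 = 0.072 / sqrt(2) = 0.050911688
uc = sqrt(0.32267657^2 + 0.596859^2 + 0.62932504^2 + 0.26250365^2 + 0.050911688^2) = 0.96328137
U = k * uc = 2.58 * 0.96328137
U = 2.4853

2.4853


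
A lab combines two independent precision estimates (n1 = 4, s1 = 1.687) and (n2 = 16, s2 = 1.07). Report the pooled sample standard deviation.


s_p = sqrt(((n1-1)*s1^2 + (n2-1)*s2^2) / (n1+n2-2))
numerator = (4-1)*1.687^2 + (16-1)*1.07^2 = 8.537907 + 17.1735 = 25.711407
denominator = 4 + 16 - 2 = 18
s_p^2 = 25.711407 / 18 = 1.4284115
s_p = sqrt(1.4284115) = 1.1952

1.1952


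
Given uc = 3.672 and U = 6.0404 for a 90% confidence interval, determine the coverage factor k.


k = U / uc
k = 6.0404 / 3.672
k = 1.645

1.645


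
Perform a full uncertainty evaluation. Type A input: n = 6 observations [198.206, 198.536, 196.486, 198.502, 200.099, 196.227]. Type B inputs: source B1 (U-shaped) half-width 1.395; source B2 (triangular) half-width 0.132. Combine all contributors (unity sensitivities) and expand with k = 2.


mean = (198.206 + 198.536 + 196.486 + 198.502 + 200.099 + 196.227) / 6 = 198.0093333
s = sqrt(sum((x - mean)^2)/(n-1)) = 1.4437963
u_A = s / sqrt(n) = 1.4437963 / sqrt(6) = 0.58942737
u_B1 = 1.395 / sqrt(2) = 0.98641396
u_B2 = 0.132 / sqrt(6) = 0.053888774
uc = sqrt(0.58942737^2 + 0.98641396^2 + 0.053888774^2) = 1.1503656
U = k * uc = 2 * 1.1503656
U = 2.3007

2.3007


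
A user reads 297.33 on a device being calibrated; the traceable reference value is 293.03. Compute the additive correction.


Correction = standard - reading
= 293.03 - 297.33
= -4.3000

-4.3000


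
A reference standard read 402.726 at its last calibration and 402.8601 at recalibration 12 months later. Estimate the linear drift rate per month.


rate = (v2 - v1) / months
= (402.8601 - 402.726) / 12
= 0.1341 / 12
= 0.0112

0.0112


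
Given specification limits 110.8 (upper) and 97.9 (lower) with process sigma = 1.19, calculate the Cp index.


Cp = (USL - LSL) / (6 * sigma)
= (110.8 - 97.9) / (6 * 1.19)
= 12.9000 / 7.1400
= 1.8067

1.8067
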